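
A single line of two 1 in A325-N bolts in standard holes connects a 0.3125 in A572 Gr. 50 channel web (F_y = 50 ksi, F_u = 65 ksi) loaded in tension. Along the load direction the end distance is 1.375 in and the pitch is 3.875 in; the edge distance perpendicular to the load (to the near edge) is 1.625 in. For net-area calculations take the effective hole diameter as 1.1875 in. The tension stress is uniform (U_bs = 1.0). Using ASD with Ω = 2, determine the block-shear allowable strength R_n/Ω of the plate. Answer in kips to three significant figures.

Shear plane L_v = 1.375 + 1·3.875 = 5.25 in; A_gv = 5.25 × 0.3125 = 1.641 in².
A_nv = (5.25 − 1.5·1.1875) × 0.3125 = 1.084 in².
A_nt = (1.625 − 0.5·1.1875) × 0.3125 = 0.3223 in².
0.6 F_u A_nv = 42.28 kips; 0.6 F_y A_gv = 49.22 kips → shear rupture governs the shear term.
R_n = 42.28 + 1.0 × 65 × 0.3223 = 63.22 kips.
Allowable strength R_n/Ω = 63.22 / 2 = 31.6 kips.

31.6 kips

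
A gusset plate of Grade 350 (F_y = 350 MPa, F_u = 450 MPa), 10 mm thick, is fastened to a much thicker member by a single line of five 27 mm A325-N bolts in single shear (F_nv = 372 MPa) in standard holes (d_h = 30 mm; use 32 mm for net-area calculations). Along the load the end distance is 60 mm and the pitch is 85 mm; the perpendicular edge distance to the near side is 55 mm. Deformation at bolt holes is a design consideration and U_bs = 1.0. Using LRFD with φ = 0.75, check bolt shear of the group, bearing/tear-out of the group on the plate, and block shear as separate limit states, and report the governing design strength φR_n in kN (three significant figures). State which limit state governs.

Bolt shear: A_b = π·27²/4 = 572.6 mm²; R_n = 372 × 572.6 × 5 × 1 / 1000 = 1065 kN → 0.75 × 1065 = 799 kN.
Bearing: edge l_c = 45, r_n = 243 kN; interior l_c = 55, r_n = 291.6 kN; R_n = 243 + 4·291.6 = 1409 kN → 1060 kN.
Block shear: A_gv = 4000, A_nv = 2560, A_nt = 390 mm²; R_n = min(0.6F_uA_nv, 0.6F_yA_gv) + U_bs·F_u·A_nt = 866.7 kN → 650 kN.
Block shear governs: 650 kN.

650 kN (block shear governs)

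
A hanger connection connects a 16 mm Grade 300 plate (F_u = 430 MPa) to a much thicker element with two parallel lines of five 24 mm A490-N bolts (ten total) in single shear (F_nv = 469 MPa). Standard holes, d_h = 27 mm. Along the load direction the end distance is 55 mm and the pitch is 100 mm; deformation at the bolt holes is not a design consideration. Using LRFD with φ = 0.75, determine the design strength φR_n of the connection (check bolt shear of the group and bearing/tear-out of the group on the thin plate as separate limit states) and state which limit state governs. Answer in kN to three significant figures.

1590 kN (bolt shear governs)

Bolt shear: A_b = π·24²/4 = 452.4 mm²; R_n = 469 × 452.4 × 10 × 1 / 1000 = 2122 kN → 0.75 × 2122 = 1590 kN.
Bearing (1.5 l_c t F_u ≤ 3.0 d t F_u): upper limit = 3.0·24·16·430 / 1000 = 495.4 kN.
  Edge l_c = 55 − 27/2 = 41.5 → r_n = 428.3 kN; interior l_c = 100 − 27 = 73 → r_n = 495.4 kN.
  R_n,bearing = 2·428.3 + 8·495.4 = 4819 kN → 0.75 × 4819 = 3610 kN.
Bolt shear governs: 1590 kN.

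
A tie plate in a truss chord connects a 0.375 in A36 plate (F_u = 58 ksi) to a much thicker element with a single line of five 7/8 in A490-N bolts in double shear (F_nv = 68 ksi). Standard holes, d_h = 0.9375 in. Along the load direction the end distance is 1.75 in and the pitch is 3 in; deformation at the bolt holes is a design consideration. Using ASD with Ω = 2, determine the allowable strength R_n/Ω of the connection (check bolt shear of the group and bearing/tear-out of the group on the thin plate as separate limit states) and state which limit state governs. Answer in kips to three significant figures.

Bolt shear: A_b = π·0.875²/4 = 0.6013 in²; R_n = 68 × 0.6013 × 5 × 2 = 408.9 kips → 408.9 / 2 = 204 kips.
Bearing (1.2 l_c t F_u ≤ 2.4 d t F_u): upper limit = 2.4·0.875·0.375·58 = 45.68 kips.
  Edge l_c = 1.75 − 0.9375/2 = 1.281 → r_n = 33.44 kips; interior l_c = 3 − 0.9375 = 2.062 → r_n = 45.68 kips.
  R_n,bearing = 1·33.44 + 4·45.68 = 216.1 kips → 216.1 / 2 = 108 kips.
Bearing governs: 108 kips.

108 kips (bearing governs)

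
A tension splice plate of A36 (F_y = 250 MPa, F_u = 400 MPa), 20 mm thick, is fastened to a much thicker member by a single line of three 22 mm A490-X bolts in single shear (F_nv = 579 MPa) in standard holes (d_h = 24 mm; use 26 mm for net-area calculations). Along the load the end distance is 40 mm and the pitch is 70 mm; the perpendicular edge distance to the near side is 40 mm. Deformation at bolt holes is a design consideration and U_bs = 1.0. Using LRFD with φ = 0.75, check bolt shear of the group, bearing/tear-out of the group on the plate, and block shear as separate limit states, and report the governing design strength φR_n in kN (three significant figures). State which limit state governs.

Bolt shear: A_b = π·22²/4 = 380.1 mm²; R_n = 579 × 380.1 × 3 × 1 / 1000 = 660.3 kN → 0.75 × 660.3 = 495 kN.
Bearing: edge l_c = 28, r_n = 268.8 kN; interior l_c = 46, r_n = 422.4 kN; R_n = 268.8 + 2·422.4 = 1114 kN → 835 kN.
Block shear: A_gv = 3600, A_nv = 2300, A_nt = 540 mm²; R_n = min(0.6F_uA_nv, 0.6F_yA_gv) + U_bs·F_u·A_nt = 756 kN → 567 kN.
Bolt shear governs: 495 kN.

495 kN (bolt shear governs)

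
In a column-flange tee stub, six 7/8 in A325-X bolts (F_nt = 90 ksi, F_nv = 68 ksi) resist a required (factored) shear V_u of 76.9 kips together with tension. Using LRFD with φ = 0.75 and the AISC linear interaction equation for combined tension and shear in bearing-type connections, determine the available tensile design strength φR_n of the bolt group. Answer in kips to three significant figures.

A_b = π·0.875²/4 = 0.6013 in²; f_rv = 76.9 / (6 × 0.6013) = 21.31 ksi.
F'_nt = 1.3 F_nt − (F_nt / φF_nv) f_rv = 1.3·90 − (90/(0.75·68))·21.31 = 79.39 ksi, capped at F_nt → F'_nt = 79.39 ksi.
R_n = F'_nt · A_b · n = 79.39 × 0.6013 × 6 = 286.4 kips.
Design strength φR_n = 0.75 × 286.4 = 215 kips.

215 kips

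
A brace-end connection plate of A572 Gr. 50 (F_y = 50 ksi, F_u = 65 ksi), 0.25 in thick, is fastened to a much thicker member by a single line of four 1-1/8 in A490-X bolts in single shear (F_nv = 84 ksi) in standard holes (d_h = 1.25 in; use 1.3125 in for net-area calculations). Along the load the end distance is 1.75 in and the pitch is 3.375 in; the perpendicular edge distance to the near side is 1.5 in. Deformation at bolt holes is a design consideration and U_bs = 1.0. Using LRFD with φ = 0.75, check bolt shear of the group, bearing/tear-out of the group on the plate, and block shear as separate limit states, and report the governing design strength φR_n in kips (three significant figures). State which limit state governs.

Bolt shear: A_b = π·1.125²/4 = 0.994 in²; R_n = 84 × 0.994 × 4 × 1 = 334 kips → 0.75 × 334 = 250 kips.
Bearing: edge l_c = 1.125, r_n = 21.94 kips; interior l_c = 2.125, r_n = 41.44 kips; R_n = 21.94 + 3·41.44 = 146.2 kips → 110 kips.
Block shear: A_gv = 2.969, A_nv = 1.82, A_nt = 0.2109 in²; R_n = min(0.6F_uA_nv, 0.6F_yA_gv) + U_bs·F_u·A_nt = 84.7 kips → 63.5 kips.
Block shear governs: 63.5 kips.

63.5 kips (block shear governs)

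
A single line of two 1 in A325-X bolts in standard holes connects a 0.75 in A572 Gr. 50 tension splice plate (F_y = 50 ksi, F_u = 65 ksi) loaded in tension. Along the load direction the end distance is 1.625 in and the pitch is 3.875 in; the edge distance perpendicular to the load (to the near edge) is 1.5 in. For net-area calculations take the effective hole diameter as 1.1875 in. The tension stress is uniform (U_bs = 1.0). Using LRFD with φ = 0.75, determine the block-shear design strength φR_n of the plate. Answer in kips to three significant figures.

Shear plane L_v = 1.625 + 1·3.875 = 5.5 in; A_gv = 5.5 × 0.75 = 4.125 in².
A_nv = (5.5 − 1.5·1.1875) × 0.75 = 2.789 in².
A_nt = (1.5 − 0.5·1.1875) × 0.75 = 0.6797 in².
0.6 F_u A_nv = 108.8 kips; 0.6 F_y A_gv = 123.8 kips → shear rupture governs the shear term.
R_n = 108.8 + 1.0 × 65 × 0.6797 = 153 kips.
Design strength φR_n = 0.75 × 153 = 115 kips.

115 kips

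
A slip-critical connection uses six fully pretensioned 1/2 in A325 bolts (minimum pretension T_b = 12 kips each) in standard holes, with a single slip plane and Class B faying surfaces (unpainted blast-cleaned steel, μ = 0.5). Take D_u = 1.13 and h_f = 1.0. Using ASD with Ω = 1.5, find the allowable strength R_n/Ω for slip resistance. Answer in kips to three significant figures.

27.1 kips

R_n = μ · D_u · h_f · T_b · n_s · n_b = 0.5 × 1.13 × 1.0 × 12 × 1 × 6 = 40.68 kips.
Allowable strength R_n/Ω = 40.68 / 1.5 = 27.1 kips.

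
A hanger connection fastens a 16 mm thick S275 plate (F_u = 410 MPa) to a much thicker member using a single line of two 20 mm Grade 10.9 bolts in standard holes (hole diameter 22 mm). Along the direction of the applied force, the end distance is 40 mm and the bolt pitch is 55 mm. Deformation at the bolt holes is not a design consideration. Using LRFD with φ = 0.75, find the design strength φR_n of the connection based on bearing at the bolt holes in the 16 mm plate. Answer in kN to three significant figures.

458 kN

Per bolt r_n = 1.5 l_c t F_u ≤ 3.0 d t F_u; upper limit = 3.0 × 20 × 16 × 410 / 1000 = 393.6 kN.
Edge bolt: l_c = 40 − 22/2 = 29 mm → 1.5 × 29 × 16 × 410 / 1000 = 285.4 → r_n = 285.4 kN.
Interior bolts: l_c = 55 − 22 = 33 mm → 1.5 × 33 × 16 × 410 / 1000 = 324.7 → r_n = 324.7 kN.
R_n = 1 × 285.4 + 1 × 324.7 = 610.1 kN.
Design strength φR_n = 0.75 × 610.1 = 458 kN.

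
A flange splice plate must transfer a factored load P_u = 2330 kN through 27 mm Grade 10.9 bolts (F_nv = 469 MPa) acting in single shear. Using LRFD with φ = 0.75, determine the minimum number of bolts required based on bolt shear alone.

A_b = π·27²/4 = 572.6 mm².
Per-bolt design strength φR_n = 0.75 × 469 × 572.6 × 1 / 1000 = 201.4 kN.
n ≥ 2330 / 201.4 = 11.57 → use 12 bolts.

12 bolts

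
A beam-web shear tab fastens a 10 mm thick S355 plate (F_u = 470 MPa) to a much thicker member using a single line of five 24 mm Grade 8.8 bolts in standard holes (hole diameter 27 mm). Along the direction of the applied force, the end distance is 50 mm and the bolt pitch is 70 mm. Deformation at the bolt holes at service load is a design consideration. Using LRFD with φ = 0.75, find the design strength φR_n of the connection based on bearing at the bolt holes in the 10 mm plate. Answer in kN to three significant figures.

882 kN

Per bolt r_n = 1.2 l_c t F_u ≤ 2.4 d t F_u; upper limit = 2.4 × 24 × 10 × 470 / 1000 = 270.7 kN.
Edge bolt: l_c = 50 − 27/2 = 36.5 mm → 1.2 × 36.5 × 10 × 470 / 1000 = 205.9 → r_n = 205.9 kN.
Interior bolts: l_c = 70 − 27 = 43 mm → 1.2 × 43 × 10 × 470 / 1000 = 242.5 → r_n = 242.5 kN.
R_n = 1 × 205.9 + 4 × 242.5 = 1176 kN.
Design strength φR_n = 0.75 × 1176 = 882 kN.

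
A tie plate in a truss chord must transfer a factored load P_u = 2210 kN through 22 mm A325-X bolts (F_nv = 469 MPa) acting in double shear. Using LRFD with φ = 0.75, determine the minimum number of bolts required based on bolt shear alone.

9 bolts

A_b = π·22²/4 = 380.1 mm².
Per-bolt design strength φR_n = 0.75 × 469 × 380.1 × 2 / 1000 = 267.4 kN.
n ≥ 2210 / 267.4 = 8.264 → use 9 bolts.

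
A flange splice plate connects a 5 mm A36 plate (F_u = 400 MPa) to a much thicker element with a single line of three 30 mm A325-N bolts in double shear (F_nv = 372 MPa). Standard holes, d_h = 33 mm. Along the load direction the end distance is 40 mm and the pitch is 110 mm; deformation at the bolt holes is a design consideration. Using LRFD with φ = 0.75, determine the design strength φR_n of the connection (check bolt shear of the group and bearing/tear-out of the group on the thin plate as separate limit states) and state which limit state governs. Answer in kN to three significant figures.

258 kN (bearing governs)

Bolt shear: A_b = π·30²/4 = 706.9 mm²; R_n = 372 × 706.9 × 3 × 2 / 1000 = 1578 kN → 0.75 × 1578 = 1180 kN.
Bearing (1.2 l_c t F_u ≤ 2.4 d t F_u): upper limit = 2.4·30·5·400 / 1000 = 144 kN.
  Edge l_c = 40 − 33/2 = 23.5 → r_n = 56.4 kN; interior l_c = 110 − 33 = 77 → r_n = 144 kN.
  R_n,bearing = 1·56.4 + 2·144 = 344.4 kN → 0.75 × 344.4 = 258 kN.
Bearing governs: 258 kN.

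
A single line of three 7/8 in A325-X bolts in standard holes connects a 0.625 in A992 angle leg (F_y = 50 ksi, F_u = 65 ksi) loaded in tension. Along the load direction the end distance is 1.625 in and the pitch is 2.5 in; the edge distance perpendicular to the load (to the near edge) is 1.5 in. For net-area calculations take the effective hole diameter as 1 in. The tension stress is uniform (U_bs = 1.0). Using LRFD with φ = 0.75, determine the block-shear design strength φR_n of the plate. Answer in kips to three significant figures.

Shear plane L_v = 1.625 + 2·2.5 = 6.625 in; A_gv = 6.625 × 0.625 = 4.141 in².
A_nv = (6.625 − 2.5·1) × 0.625 = 2.578 in².
A_nt = (1.5 − 0.5·1) × 0.625 = 0.625 in².
0.6 F_u A_nv = 100.5 kips; 0.6 F_y A_gv = 124.2 kips → shear rupture governs the shear term.
R_n = 100.5 + 1.0 × 65 × 0.625 = 141.2 kips.
Design strength φR_n = 0.75 × 141.2 = 106 kips.

106 kips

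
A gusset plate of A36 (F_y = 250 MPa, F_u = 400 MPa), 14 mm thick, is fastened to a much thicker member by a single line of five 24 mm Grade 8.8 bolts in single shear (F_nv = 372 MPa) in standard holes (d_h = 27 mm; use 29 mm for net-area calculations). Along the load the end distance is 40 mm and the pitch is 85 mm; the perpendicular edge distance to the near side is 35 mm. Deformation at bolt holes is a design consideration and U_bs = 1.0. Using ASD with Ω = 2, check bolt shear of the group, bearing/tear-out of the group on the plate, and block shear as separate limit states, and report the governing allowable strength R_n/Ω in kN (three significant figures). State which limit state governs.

Bolt shear: A_b = π·24²/4 = 452.4 mm²; R_n = 372 × 452.4 × 5 × 1 / 1000 = 841.4 kN → 841.4 / 2 = 421 kN.
Bearing: edge l_c = 26.5, r_n = 178.1 kN; interior l_c = 58, r_n = 322.6 kN; R_n = 178.1 + 4·322.6 = 1468 kN → 734 kN.
Block shear: A_gv = 5320, A_nv = 3493, A_nt = 287 mm²; R_n = min(0.6F_uA_nv, 0.6F_yA_gv) + U_bs·F_u·A_nt = 912.8 kN → 456 kN.
Bolt shear governs: 421 kN.

421 kN (bolt shear governs)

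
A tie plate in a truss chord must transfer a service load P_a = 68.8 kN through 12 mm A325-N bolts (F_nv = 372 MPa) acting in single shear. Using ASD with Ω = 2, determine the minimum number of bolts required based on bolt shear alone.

4 bolts

A_b = π·12²/4 = 113.1 mm².
Per-bolt allowable strength R_n/Ω = 372 × 113.1 × 1 / 1000 / 2 = 21.04 kN.
n ≥ 68.8 / 21.04 = 3.271 → use 4 bolts.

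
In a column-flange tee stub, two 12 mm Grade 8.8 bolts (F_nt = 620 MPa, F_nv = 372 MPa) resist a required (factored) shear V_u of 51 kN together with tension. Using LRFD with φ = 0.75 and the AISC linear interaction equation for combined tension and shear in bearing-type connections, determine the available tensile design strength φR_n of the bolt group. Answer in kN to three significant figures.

51.7 kN

A_b = π·12²/4 = 113.1 mm²; f_rv = 51 × 1000 / (2 × 113.1) = 225.5 MPa.
F'_nt = 1.3 F_nt − (F_nt / φF_nv) f_rv = 1.3·620 − (620/(0.75·372))·225.5 = 305 MPa, capped at F_nt → F'_nt = 305 MPa.
R_n = F'_nt · A_b · n = 305 × 113.1 × 2 / 1000 = 68.98 kN.
Design strength φR_n = 0.75 × 68.98 = 51.7 kN.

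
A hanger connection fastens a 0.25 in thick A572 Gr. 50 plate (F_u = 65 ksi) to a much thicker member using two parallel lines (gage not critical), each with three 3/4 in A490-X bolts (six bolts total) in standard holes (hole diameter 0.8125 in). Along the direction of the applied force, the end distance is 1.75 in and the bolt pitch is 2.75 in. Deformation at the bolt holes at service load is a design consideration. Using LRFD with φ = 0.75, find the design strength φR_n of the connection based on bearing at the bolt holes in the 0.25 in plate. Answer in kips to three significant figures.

Per bolt r_n = 1.2 l_c t F_u ≤ 2.4 d t F_u; upper limit = 2.4 × 0.75 × 0.25 × 65 = 29.25 kips.
Edge bolt: l_c = 1.75 − 0.8125/2 = 1.344 in → 1.2 × 1.344 × 0.25 × 65 = 26.2 → r_n = 26.2 kips.
Interior bolts: l_c = 2.75 − 0.8125 = 1.938 in → 1.2 × 1.938 × 0.25 × 65 = 37.78 → r_n = 29.25 kips.
R_n = 2 × 26.2 + 4 × 29.25 = 169.4 kips.
Design strength φR_n = 0.75 × 169.4 = 127 kips.

127 kips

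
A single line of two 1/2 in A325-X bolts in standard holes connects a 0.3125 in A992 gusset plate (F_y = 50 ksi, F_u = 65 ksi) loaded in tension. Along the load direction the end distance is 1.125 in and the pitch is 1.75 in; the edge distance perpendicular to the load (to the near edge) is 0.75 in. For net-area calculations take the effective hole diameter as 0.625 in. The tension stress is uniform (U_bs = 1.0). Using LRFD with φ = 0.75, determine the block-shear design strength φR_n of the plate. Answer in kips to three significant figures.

24.4 kips

Shear plane L_v = 1.125 + 1·1.75 = 2.875 in; A_gv = 2.875 × 0.3125 = 0.8984 in².
A_nv = (2.875 − 1.5·0.625) × 0.3125 = 0.6055 in².
A_nt = (0.75 − 0.5·0.625) × 0.3125 = 0.1367 in².
0.6 F_u A_nv = 23.61 kips; 0.6 F_y A_gv = 26.95 kips → shear rupture governs the shear term.
R_n = 23.61 + 1.0 × 65 × 0.1367 = 32.5 kips.
Design strength φR_n = 0.75 × 32.5 = 24.4 kips.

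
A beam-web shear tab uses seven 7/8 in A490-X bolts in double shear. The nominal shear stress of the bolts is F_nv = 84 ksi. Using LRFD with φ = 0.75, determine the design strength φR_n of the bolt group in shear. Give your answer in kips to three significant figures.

A_b = π × 0.875² / 4 = 0.6013 in².
R_n = F_nv · A_b · n · n_s = 84 × 0.6013 × 7 × 2 = 707.2 kips.
Design strength φR_n = 0.75 × 707.2 = 530 kips.

530 kips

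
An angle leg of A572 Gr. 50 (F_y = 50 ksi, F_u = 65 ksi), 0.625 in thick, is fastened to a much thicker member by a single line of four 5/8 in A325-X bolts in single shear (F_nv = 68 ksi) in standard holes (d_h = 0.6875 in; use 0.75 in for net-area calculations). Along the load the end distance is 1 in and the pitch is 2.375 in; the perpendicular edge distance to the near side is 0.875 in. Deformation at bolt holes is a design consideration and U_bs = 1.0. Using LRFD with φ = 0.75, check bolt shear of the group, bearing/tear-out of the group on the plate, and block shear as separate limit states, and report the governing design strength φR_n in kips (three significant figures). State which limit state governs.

Bolt shear: A_b = π·0.625²/4 = 0.3068 in²; R_n = 68 × 0.3068 × 4 × 1 = 83.45 kips → 0.75 × 83.45 = 62.6 kips.
Bearing: edge l_c = 0.6562, r_n = 31.99 kips; interior l_c = 1.688, r_n = 60.94 kips; R_n = 31.99 + 3·60.94 = 214.8 kips → 161 kips.
Block shear: A_gv = 5.078, A_nv = 3.438, A_nt = 0.3125 in²; R_n = min(0.6F_uA_nv, 0.6F_yA_gv) + U_bs·F_u·A_nt = 154.4 kips → 116 kips.
Bolt shear governs: 62.6 kips.

62.6 kips (bolt shear governs)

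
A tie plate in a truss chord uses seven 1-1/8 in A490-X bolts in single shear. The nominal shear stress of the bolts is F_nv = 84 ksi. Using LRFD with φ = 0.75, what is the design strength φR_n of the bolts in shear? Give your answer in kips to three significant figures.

A_b = π × 1.125² / 4 = 0.994 in².
R_n = F_nv · A_b · n · n_s = 84 × 0.994 × 7 × 1 = 584.5 kips.
Design strength φR_n = 0.75 × 584.5 = 438 kips.

438 kips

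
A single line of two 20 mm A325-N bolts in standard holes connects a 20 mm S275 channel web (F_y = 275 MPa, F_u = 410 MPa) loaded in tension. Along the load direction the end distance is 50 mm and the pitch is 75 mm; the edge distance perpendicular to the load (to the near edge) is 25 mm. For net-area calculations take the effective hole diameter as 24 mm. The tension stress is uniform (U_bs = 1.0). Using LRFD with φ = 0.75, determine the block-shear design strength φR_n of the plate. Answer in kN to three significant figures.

389 kN

Shear plane L_v = 50 + 1·75 = 125 mm; A_gv = 125 × 20 = 2500 mm².
A_nv = (125 − 1.5·24) × 20 = 1780 mm².
A_nt = (25 − 0.5·24) × 20 = 260 mm².
0.6 F_u A_nv = 437.9 kN; 0.6 F_y A_gv = 412.5 kN → shear yielding governs the shear term.
R_n = 412.5 + 1.0 × 410 × 260 / 1000 = 519.1 kN.
Design strength φR_n = 0.75 × 519.1 = 389 kN.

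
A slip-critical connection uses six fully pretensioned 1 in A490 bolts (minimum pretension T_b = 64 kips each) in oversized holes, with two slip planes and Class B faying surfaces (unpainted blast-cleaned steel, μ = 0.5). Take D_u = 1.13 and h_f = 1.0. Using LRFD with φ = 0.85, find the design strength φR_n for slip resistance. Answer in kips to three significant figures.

R_n = μ · D_u · h_f · T_b · n_s · n_b = 0.5 × 1.13 × 1.0 × 64 × 2 × 6 = 433.9 kips.
Design strength φR_n = 0.85 × 433.9 = 369 kips.

369 kips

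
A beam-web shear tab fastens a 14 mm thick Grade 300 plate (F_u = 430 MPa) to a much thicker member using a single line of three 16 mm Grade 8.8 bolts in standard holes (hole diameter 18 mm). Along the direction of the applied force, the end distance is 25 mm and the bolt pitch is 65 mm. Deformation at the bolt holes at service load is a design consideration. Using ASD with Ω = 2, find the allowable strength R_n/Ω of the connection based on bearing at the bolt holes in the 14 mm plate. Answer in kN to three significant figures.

289 kN

Per bolt r_n = 1.2 l_c t F_u ≤ 2.4 d t F_u; upper limit = 2.4 × 16 × 14 × 430 / 1000 = 231.2 kN.
Edge bolt: l_c = 25 − 18/2 = 16 mm → 1.2 × 16 × 14 × 430 / 1000 = 115.6 → r_n = 115.6 kN.
Interior bolts: l_c = 65 − 18 = 47 mm → 1.2 × 47 × 14 × 430 / 1000 = 339.5 → r_n = 231.2 kN.
R_n = 1 × 115.6 + 2 × 231.2 = 577.9 kN.
Allowable strength R_n/Ω = 577.9 / 2 = 289 kN.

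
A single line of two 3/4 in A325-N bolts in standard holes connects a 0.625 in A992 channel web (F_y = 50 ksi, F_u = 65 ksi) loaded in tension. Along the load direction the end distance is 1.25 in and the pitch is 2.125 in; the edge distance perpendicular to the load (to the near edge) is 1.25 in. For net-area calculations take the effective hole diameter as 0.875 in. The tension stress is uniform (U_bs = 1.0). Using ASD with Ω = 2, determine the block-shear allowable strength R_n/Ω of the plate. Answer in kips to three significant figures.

41.6 kips

Shear plane L_v = 1.25 + 1·2.125 = 3.375 in; A_gv = 3.375 × 0.625 = 2.109 in².
A_nv = (3.375 − 1.5·0.875) × 0.625 = 1.289 in².
A_nt = (1.25 − 0.5·0.875) × 0.625 = 0.5078 in².
0.6 F_u A_nv = 50.27 kips; 0.6 F_y A_gv = 63.28 kips → shear rupture governs the shear term.
R_n = 50.27 + 1.0 × 65 × 0.5078 = 83.28 kips.
Allowable strength R_n/Ω = 83.28 / 2 = 41.6 kips.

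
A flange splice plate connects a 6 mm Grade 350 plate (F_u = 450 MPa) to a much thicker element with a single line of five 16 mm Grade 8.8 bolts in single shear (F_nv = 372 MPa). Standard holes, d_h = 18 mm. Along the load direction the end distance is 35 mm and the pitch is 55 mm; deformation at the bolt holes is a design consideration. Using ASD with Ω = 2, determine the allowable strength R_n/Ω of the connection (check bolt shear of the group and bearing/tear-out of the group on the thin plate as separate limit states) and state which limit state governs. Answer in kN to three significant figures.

187 kN (bolt shear governs)

Bolt shear: A_b = π·16²/4 = 201.1 mm²; R_n = 372 × 201.1 × 5 × 1 / 1000 = 374 kN → 374 / 2 = 187 kN.
Bearing (1.2 l_c t F_u ≤ 2.4 d t F_u): upper limit = 2.4·16·6·450 / 1000 = 103.7 kN.
  Edge l_c = 35 − 18/2 = 26 → r_n = 84.24 kN; interior l_c = 55 − 18 = 37 → r_n = 103.7 kN.
  R_n,bearing = 1·84.24 + 4·103.7 = 499 kN → 499 / 2 = 249 kN.
Bolt shear governs: 187 kN.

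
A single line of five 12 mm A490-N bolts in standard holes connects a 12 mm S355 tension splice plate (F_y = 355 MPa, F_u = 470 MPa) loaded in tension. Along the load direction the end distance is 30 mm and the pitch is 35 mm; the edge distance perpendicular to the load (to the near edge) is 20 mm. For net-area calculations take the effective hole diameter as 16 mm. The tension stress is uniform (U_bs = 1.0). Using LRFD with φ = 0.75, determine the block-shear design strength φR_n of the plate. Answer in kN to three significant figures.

Shear plane L_v = 30 + 4·35 = 170 mm; A_gv = 170 × 12 = 2040 mm².
A_nv = (170 − 4.5·16) × 12 = 1176 mm².
A_nt = (20 − 0.5·16) × 12 = 144 mm².
0.6 F_u A_nv = 331.6 kN; 0.6 F_y A_gv = 434.5 kN → shear rupture governs the shear term.
R_n = 331.6 + 1.0 × 470 × 144 / 1000 = 399.3 kN.
Design strength φR_n = 0.75 × 399.3 = 299 kN.

299 kN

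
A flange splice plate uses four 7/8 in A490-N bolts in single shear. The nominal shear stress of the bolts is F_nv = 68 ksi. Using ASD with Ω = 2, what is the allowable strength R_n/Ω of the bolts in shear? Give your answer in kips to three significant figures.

A_b = π × 0.875² / 4 = 0.6013 in².
R_n = F_nv · A_b · n · n_s = 68 × 0.6013 × 4 × 1 = 163.6 kips.
Allowable strength R_n/Ω = 163.6 / 2 = 81.8 kips.

81.8 kips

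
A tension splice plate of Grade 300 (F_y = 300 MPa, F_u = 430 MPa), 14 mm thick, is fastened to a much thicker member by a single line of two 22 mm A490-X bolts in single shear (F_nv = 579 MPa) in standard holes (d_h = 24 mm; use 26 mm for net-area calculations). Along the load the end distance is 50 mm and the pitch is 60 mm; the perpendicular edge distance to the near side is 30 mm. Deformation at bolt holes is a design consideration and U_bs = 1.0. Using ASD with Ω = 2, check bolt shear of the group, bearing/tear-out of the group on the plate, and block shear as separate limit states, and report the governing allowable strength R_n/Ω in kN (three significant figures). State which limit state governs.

Bolt shear: A_b = π·22²/4 = 380.1 mm²; R_n = 579 × 380.1 × 2 × 1 / 1000 = 440.2 kN → 440.2 / 2 = 220 kN.
Bearing: edge l_c = 38, r_n = 274.5 kN; interior l_c = 36, r_n = 260.1 kN; R_n = 274.5 + 1·260.1 = 534.6 kN → 267 kN.
Block shear: A_gv = 1540, A_nv = 994, A_nt = 238 mm²; R_n = min(0.6F_uA_nv, 0.6F_yA_gv) + U_bs·F_u·A_nt = 358.8 kN → 179 kN.
Block shear governs: 179 kN.

179 kN (block shear governs)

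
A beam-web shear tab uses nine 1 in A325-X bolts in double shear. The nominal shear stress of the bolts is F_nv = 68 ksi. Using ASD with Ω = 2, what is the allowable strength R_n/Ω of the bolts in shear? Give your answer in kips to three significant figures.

481 kips

A_b = π × 1² / 4 = 0.7854 in².
R_n = F_nv · A_b · n · n_s = 68 × 0.7854 × 9 × 2 = 961.3 kips.
Allowable strength R_n/Ω = 961.3 / 2 = 481 kips.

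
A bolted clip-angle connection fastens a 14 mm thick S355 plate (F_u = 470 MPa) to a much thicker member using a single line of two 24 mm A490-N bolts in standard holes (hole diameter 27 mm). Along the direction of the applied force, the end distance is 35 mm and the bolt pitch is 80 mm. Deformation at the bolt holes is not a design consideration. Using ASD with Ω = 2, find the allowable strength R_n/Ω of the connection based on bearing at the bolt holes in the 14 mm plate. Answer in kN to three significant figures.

343 kN

Per bolt r_n = 1.5 l_c t F_u ≤ 3.0 d t F_u; upper limit = 3.0 × 24 × 14 × 470 / 1000 = 473.8 kN.
Edge bolt: l_c = 35 − 27/2 = 21.5 mm → 1.5 × 21.5 × 14 × 470 / 1000 = 212.2 → r_n = 212.2 kN.
Interior bolts: l_c = 80 − 27 = 53 mm → 1.5 × 53 × 14 × 470 / 1000 = 523.1 → r_n = 473.8 kN.
R_n = 1 × 212.2 + 1 × 473.8 = 686 kN.
Allowable strength R_n/Ω = 686 / 2 = 343 kN.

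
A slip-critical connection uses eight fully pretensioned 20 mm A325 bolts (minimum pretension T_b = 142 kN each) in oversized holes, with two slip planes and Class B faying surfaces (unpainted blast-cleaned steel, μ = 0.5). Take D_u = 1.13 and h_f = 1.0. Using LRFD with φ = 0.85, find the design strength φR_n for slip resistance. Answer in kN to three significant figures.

1090 kN

R_n = μ · D_u · h_f · T_b · n_s · n_b = 0.5 × 1.13 × 1.0 × 142 × 2 × 8 = 1284 kN.
Design strength φR_n = 0.85 × 1284 = 1090 kN.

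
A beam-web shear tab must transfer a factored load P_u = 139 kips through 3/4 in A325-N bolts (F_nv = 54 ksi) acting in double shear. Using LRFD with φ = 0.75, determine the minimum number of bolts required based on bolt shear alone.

A_b = π·0.75²/4 = 0.4418 in².
Per-bolt design strength φR_n = 0.75 × 54 × 0.4418 × 2 = 35.78 kips.
n ≥ 139 / 35.78 = 3.884 → use 4 bolts.

4 bolts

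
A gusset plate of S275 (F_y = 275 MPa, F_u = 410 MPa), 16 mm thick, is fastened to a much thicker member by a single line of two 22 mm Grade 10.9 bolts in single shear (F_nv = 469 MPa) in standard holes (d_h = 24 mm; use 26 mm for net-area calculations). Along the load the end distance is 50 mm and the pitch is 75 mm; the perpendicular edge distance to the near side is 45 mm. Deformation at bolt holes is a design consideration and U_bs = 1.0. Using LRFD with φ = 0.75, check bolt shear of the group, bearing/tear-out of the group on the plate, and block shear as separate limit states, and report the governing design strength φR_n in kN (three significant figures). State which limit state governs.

267 kN (bolt shear governs)

Bolt shear: A_b = π·22²/4 = 380.1 mm²; R_n = 469 × 380.1 × 2 × 1 / 1000 = 356.6 kN → 0.75 × 356.6 = 267 kN.
Bearing: edge l_c = 38, r_n = 299.1 kN; interior l_c = 51, r_n = 346.4 kN; R_n = 299.1 + 1·346.4 = 645.5 kN → 484 kN.
Block shear: A_gv = 2000, A_nv = 1376, A_nt = 512 mm²; R_n = min(0.6F_uA_nv, 0.6F_yA_gv) + U_bs·F_u·A_nt = 539.9 kN → 405 kN.
Bolt shear governs: 267 kN.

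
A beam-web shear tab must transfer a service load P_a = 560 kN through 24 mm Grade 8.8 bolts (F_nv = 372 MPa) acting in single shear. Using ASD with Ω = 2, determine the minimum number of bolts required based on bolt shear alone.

A_b = π·24²/4 = 452.4 mm².
Per-bolt allowable strength R_n/Ω = 372 × 452.4 × 1 / 1000 / 2 = 84.14 kN.
n ≥ 560 / 84.14 = 6.655 → use 7 bolts.

7 bolts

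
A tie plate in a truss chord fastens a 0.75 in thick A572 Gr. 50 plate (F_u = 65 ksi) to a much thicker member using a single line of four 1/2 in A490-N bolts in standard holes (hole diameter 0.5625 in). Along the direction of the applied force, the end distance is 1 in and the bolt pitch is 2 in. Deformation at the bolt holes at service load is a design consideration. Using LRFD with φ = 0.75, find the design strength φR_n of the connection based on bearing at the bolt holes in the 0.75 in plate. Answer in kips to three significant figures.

Per bolt r_n = 1.2 l_c t F_u ≤ 2.4 d t F_u; upper limit = 2.4 × 0.5 × 0.75 × 65 = 58.5 kips.
Edge bolt: l_c = 1 − 0.5625/2 = 0.7188 in → 1.2 × 0.7188 × 0.75 × 65 = 42.05 → r_n = 42.05 kips.
Interior bolts: l_c = 2 − 0.5625 = 1.438 in → 1.2 × 1.438 × 0.75 × 65 = 84.09 → r_n = 58.5 kips.
R_n = 1 × 42.05 + 3 × 58.5 = 217.5 kips.
Design strength φR_n = 0.75 × 217.5 = 163 kips.

163 kips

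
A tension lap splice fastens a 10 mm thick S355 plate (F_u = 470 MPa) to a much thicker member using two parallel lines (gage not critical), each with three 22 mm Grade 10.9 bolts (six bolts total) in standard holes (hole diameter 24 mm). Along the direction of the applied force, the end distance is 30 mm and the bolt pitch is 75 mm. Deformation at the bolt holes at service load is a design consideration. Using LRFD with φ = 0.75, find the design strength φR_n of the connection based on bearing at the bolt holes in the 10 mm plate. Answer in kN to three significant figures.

Per bolt r_n = 1.2 l_c t F_u ≤ 2.4 d t F_u; upper limit = 2.4 × 22 × 10 × 470 / 1000 = 248.2 kN.
Edge bolt: l_c = 30 − 24/2 = 18 mm → 1.2 × 18 × 10 × 470 / 1000 = 101.5 → r_n = 101.5 kN.
Interior bolts: l_c = 75 − 24 = 51 mm → 1.2 × 51 × 10 × 470 / 1000 = 287.6 → r_n = 248.2 kN.
R_n = 2 × 101.5 + 4 × 248.2 = 1196 kN.
Design strength φR_n = 0.75 × 1196 = 897 kN.

897 kN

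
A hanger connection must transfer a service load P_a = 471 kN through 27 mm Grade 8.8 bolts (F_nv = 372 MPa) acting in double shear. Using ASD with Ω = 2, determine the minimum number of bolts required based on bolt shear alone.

A_b = π·27²/4 = 572.6 mm².
Per-bolt allowable strength R_n/Ω = 372 × 572.6 × 2 / 1000 / 2 = 213 kN.
n ≥ 471 / 213 = 2.211 → use 3 bolts.

3 bolts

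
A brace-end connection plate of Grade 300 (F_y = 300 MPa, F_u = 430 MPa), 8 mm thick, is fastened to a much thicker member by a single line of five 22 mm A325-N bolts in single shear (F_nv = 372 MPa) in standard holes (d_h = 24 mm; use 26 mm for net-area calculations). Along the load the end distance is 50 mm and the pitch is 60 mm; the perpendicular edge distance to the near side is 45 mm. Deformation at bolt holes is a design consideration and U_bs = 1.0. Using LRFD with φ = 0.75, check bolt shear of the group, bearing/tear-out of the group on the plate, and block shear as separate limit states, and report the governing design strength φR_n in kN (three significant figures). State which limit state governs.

350 kN (block shear governs)

Bolt shear: A_b = π·22²/4 = 380.1 mm²; R_n = 372 × 380.1 × 5 × 1 / 1000 = 707 kN → 0.75 × 707 = 530 kN.
Bearing: edge l_c = 38, r_n = 156.9 kN; interior l_c = 36, r_n = 148.6 kN; R_n = 156.9 + 4·148.6 = 751.3 kN → 563 kN.
Block shear: A_gv = 2320, A_nv = 1384, A_nt = 256 mm²; R_n = min(0.6F_uA_nv, 0.6F_yA_gv) + U_bs·F_u·A_nt = 467.2 kN → 350 kN.
Block shear governs: 350 kN.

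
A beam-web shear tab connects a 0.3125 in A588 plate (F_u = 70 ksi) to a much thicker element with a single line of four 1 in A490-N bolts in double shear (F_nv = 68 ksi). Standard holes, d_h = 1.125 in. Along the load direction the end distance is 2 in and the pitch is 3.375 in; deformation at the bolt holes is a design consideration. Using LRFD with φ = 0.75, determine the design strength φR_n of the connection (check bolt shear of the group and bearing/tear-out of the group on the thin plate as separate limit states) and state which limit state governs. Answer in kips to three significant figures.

146 kips (bearing governs)

Bolt shear: A_b = π·1²/4 = 0.7854 in²; R_n = 68 × 0.7854 × 4 × 2 = 427.3 kips → 0.75 × 427.3 = 320 kips.
Bearing (1.2 l_c t F_u ≤ 2.4 d t F_u): upper limit = 2.4·1·0.3125·70 = 52.5 kips.
  Edge l_c = 2 − 1.125/2 = 1.438 → r_n = 37.73 kips; interior l_c = 3.375 − 1.125 = 2.25 → r_n = 52.5 kips.
  R_n,bearing = 1·37.73 + 3·52.5 = 195.2 kips → 0.75 × 195.2 = 146 kips.
Bearing governs: 146 kips.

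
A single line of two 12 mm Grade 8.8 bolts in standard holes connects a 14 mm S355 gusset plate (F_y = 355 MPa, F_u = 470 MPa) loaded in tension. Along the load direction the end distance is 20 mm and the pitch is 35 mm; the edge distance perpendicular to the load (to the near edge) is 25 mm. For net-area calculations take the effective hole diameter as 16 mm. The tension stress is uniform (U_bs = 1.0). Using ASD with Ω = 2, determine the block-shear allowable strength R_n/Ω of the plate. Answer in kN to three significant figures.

117 kN

Shear plane L_v = 20 + 1·35 = 55 mm; A_gv = 55 × 14 = 770 mm².
A_nv = (55 − 1.5·16) × 14 = 434 mm².
A_nt = (25 − 0.5·16) × 14 = 238 mm².
0.6 F_u A_nv = 122.4 kN; 0.6 F_y A_gv = 164 kN → shear rupture governs the shear term.
R_n = 122.4 + 1.0 × 470 × 238 / 1000 = 234.2 kN.
Allowable strength R_n/Ω = 234.2 / 2 = 117 kN.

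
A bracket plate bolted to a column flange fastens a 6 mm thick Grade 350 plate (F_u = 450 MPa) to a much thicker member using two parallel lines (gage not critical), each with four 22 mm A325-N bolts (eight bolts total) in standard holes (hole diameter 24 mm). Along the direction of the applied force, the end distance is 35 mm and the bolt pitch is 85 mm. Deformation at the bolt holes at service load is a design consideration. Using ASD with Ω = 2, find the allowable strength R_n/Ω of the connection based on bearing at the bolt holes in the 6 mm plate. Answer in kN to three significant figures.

Per bolt r_n = 1.2 l_c t F_u ≤ 2.4 d t F_u; upper limit = 2.4 × 22 × 6 × 450 / 1000 = 142.6 kN.
Edge bolt: l_c = 35 − 24/2 = 23 mm → 1.2 × 23 × 6 × 450 / 1000 = 74.52 → r_n = 74.52 kN.
Interior bolts: l_c = 85 − 24 = 61 mm → 1.2 × 61 × 6 × 450 / 1000 = 197.6 → r_n = 142.6 kN.
R_n = 2 × 74.52 + 6 × 142.6 = 1004 kN.
Allowable strength R_n/Ω = 1004 / 2 = 502 kN.

502 kN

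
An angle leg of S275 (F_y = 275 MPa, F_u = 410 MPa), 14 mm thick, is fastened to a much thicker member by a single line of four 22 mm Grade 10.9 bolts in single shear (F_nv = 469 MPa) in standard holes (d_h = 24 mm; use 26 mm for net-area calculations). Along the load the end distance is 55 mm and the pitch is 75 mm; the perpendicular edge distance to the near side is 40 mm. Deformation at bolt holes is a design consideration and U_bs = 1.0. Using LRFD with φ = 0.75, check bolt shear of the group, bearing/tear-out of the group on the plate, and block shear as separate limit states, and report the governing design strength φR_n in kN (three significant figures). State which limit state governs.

535 kN (bolt shear governs)

Bolt shear: A_b = π·22²/4 = 380.1 mm²; R_n = 469 × 380.1 × 4 × 1 / 1000 = 713.1 kN → 0.75 × 713.1 = 535 kN.
Bearing: edge l_c = 43, r_n = 296.2 kN; interior l_c = 51, r_n = 303.1 kN; R_n = 296.2 + 3·303.1 = 1205 kN → 904 kN.
Block shear: A_gv = 3920, A_nv = 2646, A_nt = 378 mm²; R_n = min(0.6F_uA_nv, 0.6F_yA_gv) + U_bs·F_u·A_nt = 801.8 kN → 601 kN.
Bolt shear governs: 535 kN.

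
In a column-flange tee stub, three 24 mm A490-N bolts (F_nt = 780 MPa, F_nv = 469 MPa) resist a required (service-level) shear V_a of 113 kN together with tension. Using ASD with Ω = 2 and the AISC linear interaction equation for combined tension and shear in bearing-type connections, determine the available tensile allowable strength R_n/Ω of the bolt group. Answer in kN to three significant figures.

500 kN

A_b = π·24²/4 = 452.4 mm²; f_rv = 113 × 1000 / (3 × 452.4) = 83.26 MPa.
F'_nt = 1.3 F_nt − (Ω F_nt / F_nv) f_rv = 1.3·780 − (2·780/469)·83.26 = 737.1 MPa, capped at F_nt → F'_nt = 737.1 MPa.
R_n = F'_nt · A_b · n = 737.1 × 452.4 × 3 / 1000 = 1000 kN.
Allowable strength R_n/Ω = 1000 / 2 = 500 kN.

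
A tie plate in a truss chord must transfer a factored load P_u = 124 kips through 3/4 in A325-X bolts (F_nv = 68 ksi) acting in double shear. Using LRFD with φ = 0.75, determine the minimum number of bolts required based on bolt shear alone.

3 bolts

A_b = π·0.75²/4 = 0.4418 in².
Per-bolt design strength φR_n = 0.75 × 68 × 0.4418 × 2 = 45.06 kips.
n ≥ 124 / 45.06 = 2.752 → use 3 bolts.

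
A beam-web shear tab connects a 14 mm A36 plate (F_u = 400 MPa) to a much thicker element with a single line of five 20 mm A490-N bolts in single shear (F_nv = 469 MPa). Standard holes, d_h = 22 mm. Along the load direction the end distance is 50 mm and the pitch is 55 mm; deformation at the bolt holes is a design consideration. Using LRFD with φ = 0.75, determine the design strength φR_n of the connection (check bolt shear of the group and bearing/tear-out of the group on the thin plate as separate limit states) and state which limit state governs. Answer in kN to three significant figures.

553 kN (bolt shear governs)

Bolt shear: A_b = π·20²/4 = 314.2 mm²; R_n = 469 × 314.2 × 5 × 1 / 1000 = 736.7 kN → 0.75 × 736.7 = 553 kN.
Bearing (1.2 l_c t F_u ≤ 2.4 d t F_u): upper limit = 2.4·20·14·400 / 1000 = 268.8 kN.
  Edge l_c = 50 − 22/2 = 39 → r_n = 262.1 kN; interior l_c = 55 − 22 = 33 → r_n = 221.8 kN.
  R_n,bearing = 1·262.1 + 4·221.8 = 1149 kN → 0.75 × 1149 = 862 kN.
Bolt shear governs: 553 kN.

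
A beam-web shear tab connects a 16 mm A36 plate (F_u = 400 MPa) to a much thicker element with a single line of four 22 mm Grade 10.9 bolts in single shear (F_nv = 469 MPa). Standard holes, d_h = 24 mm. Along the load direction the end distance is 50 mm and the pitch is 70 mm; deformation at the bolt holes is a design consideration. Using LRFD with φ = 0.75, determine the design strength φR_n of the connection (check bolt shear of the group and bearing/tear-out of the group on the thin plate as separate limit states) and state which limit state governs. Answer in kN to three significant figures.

535 kN (bolt shear governs)

Bolt shear: A_b = π·22²/4 = 380.1 mm²; R_n = 469 × 380.1 × 4 × 1 / 1000 = 713.1 kN → 0.75 × 713.1 = 535 kN.
Bearing (1.2 l_c t F_u ≤ 2.4 d t F_u): upper limit = 2.4·22·16·400 / 1000 = 337.9 kN.
  Edge l_c = 50 − 24/2 = 38 → r_n = 291.8 kN; interior l_c = 70 − 24 = 46 → r_n = 337.9 kN.
  R_n,bearing = 1·291.8 + 3·337.9 = 1306 kN → 0.75 × 1306 = 979 kN.
Bolt shear governs: 535 kN.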